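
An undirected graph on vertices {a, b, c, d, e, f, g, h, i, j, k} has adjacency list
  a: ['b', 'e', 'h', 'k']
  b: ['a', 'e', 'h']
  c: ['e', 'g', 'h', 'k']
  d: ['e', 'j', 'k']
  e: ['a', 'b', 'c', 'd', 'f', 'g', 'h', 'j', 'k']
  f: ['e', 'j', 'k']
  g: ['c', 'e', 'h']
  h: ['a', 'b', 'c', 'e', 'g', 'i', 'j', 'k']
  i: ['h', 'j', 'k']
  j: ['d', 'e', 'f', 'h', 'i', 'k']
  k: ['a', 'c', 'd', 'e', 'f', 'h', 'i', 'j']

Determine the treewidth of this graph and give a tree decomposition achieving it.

Treewidth 3.
One such decomposition:
Bags: B1 = {a, e, h, k}  B2 = {e, h, j, k}  B3 = {c, e, h, k}  B4 = {e, f, j, k}  B5 = {d, e, j, k}  B6 = {h, i, j, k}  B7 = {c, e, g, h}  B8 = {a, b, e, h}
Tree: B1–B2, B2–B3, B2–B4, B4–B5, B2–B6, B3–B7, B1–B8

Each bag holds 4 vertices, so the decomposition has width 3, which upper-bounds the treewidth. For the lower bound, the 4 vertices {d, e, j, k} are pairwise adjacent, and any tree decomposition puts a clique entirely inside one bag — forcing width ≥ 3. Combining the bounds, tw(G) = 3.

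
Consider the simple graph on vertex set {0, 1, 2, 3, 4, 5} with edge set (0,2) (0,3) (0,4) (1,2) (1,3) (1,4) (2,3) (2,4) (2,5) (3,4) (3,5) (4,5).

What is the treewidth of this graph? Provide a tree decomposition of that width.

The largest bag has 4 vertices, giving width 3; this decomposition certifies tw(G) ≤ 3. Conversely, {0, 2, 3, 4} is a clique of size 4, and the vertices of any clique must share a bag in every tree decomposition; so some bag has ≥ 4 vertices and tw(G) ≥ 3. Hence tw(G) = 3 exactly.

Treewidth 3.
One optimal decomposition is:
Bags: B1 = {1, 2, 3, 4}  B2 = {0, 2, 3, 4}  B3 = {2, 3, 4, 5}
Tree: B1–B2, B2–B3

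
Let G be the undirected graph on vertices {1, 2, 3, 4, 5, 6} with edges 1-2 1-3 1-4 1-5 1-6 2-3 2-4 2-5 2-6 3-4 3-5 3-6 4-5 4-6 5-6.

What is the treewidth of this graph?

5

A width-5 tree decomposition is:
Bags: B1 = {1, 2, 3, 4, 5, 6}
Tree: (single bag)
With just one bag of size 6, the width is 6 − 1 = 5, so tw(G) ≤ 5. On the other hand G contains the 6-clique {1, 2, 3, 4, 5, 6}. A clique must lie in a single bag of any decomposition, so no decomposition can have width below 5. Hence tw(G) = 5 exactly.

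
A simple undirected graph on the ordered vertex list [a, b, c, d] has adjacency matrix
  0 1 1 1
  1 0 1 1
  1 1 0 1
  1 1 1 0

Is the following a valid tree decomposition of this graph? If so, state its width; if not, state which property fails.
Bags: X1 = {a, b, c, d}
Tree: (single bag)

Yes; width 3.

Every vertex of G appears in some bag (union = {a, b, c, d}); every edge is covered by a bag; and for each vertex v the set of bags containing v is connected in the bag tree. The decomposition is therefore valid. The largest bag has 4 vertices, so the width is 3.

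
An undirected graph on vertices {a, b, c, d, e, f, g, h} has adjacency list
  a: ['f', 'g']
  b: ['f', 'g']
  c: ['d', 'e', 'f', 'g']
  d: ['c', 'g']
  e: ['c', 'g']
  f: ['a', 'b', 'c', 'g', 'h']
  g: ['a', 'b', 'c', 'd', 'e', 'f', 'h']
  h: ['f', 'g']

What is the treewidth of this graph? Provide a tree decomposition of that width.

Every bag has size at most 3, so the width is 3 − 1 = 2 and tw(G) ≤ 2. On the other hand G contains the 3-clique {c, d, g}. A clique must lie in a single bag of any decomposition, so no decomposition can have width below 2. Combining the bounds, tw(G) = 2.

Treewidth 2.
One such decomposition:
Bags: B1 = {f, g, h}  B2 = {c, f, g}  B3 = {c, e, g}  B4 = {a, f, g}  B5 = {b, f, g}  B6 = {c, d, g}
Tree: B1–B2, B2–B3, B1–B4, B1–B5, B3–B6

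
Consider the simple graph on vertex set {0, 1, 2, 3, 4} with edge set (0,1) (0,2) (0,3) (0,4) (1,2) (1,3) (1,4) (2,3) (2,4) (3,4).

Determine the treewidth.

A width-4 tree decomposition is:
Bags: B1 = {0, 1, 2, 3, 4}
Tree: (single bag)
A single bag containing all 5 vertices is trivially a valid decomposition of width 4. For the lower bound, the 5 vertices {0, 1, 2, 3, 4} are pairwise adjacent, and any tree decomposition puts a clique entirely inside one bag — forcing width ≥ 4. Therefore the treewidth is 4.

4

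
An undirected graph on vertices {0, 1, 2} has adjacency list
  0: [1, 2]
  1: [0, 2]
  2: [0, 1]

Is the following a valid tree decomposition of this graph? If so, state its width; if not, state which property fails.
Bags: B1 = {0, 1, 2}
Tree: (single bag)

Vertex coverage: the bags together contain {0, 1, 2}, the full vertex set. Edge coverage: each edge of G has both endpoints in at least one bag. Running intersection: for every vertex, the bags containing it form a connected subtree. All three properties hold, so this is a valid tree decomposition of width max|bag| − 1 = 2, and hence tw(G) ≤ 2.

Yes; width 2.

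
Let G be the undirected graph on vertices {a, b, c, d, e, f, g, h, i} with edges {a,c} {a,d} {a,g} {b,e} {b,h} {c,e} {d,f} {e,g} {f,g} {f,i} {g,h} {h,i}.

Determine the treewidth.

3

A width-3 tree decomposition is:
Bags: B1 = {a, d, f, i}  B2 = {a, f, g, i}  B3 = {a, g, h, i}  B4 = {a, c, g, h}  B5 = {c, e, g, h}  B6 = {b, c, e, h}
Tree: B1–B2, B2–B3, B3–B4, B4–B5, B5–B6
Every bag has size at most 4, so the width is 4 − 1 = 3 and tw(G) ≤ 3. For the lower bound: the 4 vertex sets {d,f,i}, {a}, {g}, {b,c,e,h} are disjoint, each induces a connected subgraph, and every pair is joined by at least one edge of G. Contracting each set to a single vertex therefore yields K_{4} as a minor, and since treewidth is minor-monotone, tw(G) ≥ tw(K_{4}) = 3. Combining the bounds, tw(G) = 3.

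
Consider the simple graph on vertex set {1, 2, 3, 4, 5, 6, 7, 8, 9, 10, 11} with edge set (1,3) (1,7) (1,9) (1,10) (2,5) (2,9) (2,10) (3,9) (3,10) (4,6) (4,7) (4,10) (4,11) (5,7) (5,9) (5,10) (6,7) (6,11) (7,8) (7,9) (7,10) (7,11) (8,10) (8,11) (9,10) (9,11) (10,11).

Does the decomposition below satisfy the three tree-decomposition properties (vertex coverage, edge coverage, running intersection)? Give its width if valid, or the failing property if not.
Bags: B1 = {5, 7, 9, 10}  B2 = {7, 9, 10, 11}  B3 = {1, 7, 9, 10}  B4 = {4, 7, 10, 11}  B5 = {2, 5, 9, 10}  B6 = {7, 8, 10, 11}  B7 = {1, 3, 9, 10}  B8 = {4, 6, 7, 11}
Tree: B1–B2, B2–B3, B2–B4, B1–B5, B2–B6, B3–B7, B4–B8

Vertex coverage: the bags together contain {1, 2, 3, 4, 5, 6, 7, 8, 9, 10, 11}, the full vertex set. Edge coverage: each edge of G has both endpoints in at least one bag. Running intersection: for every vertex, the bags containing it form a connected subtree. All three properties hold, so this is a valid tree decomposition of width max|bag| − 1 = 3, and hence tw(G) ≤ 3.

Yes; width 3.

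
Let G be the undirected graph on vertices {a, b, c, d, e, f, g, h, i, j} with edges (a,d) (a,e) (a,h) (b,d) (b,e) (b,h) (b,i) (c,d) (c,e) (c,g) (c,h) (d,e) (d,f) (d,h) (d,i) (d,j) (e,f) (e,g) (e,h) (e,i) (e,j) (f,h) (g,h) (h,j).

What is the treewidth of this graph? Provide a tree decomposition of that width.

Treewidth 3.
Bags: B1 = {c, d, e, h}  B2 = {c, e, g, h}  B3 = {b, d, e, h}  B4 = {d, e, f, h}  B5 = {d, e, h, j}  B6 = {b, d, e, i}  B7 = {a, d, e, h}
Tree: B1–B2, B1–B3, B1–B4, B4–B5, B3–B6, B4–B7

Each bag holds 4 vertices, so the decomposition has width 3, which upper-bounds the treewidth. Conversely, {d, e, f, h} is a clique of size 4, and the vertices of any clique must share a bag in every tree decomposition; so some bag has ≥ 4 vertices and tw(G) ≥ 3. Hence tw(G) = 3 exactly.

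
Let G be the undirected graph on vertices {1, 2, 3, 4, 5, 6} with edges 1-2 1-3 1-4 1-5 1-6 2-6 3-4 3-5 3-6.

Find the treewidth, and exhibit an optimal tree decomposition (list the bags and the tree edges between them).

Treewidth 2.
One such decomposition:
Bags: B1 = {1, 3, 5}  B2 = {1, 3, 6}  B3 = {1, 2, 6}  B4 = {1, 3, 4}
Tree: B1–B2, B2–B3, B2–B4

The largest bag has 3 vertices, giving width 2; this decomposition certifies tw(G) ≤ 2. On the other hand G contains the 3-clique {1, 2, 6}. A clique must lie in a single bag of any decomposition, so no decomposition can have width below 2. The upper and lower bounds meet at 2, so that is the treewidth.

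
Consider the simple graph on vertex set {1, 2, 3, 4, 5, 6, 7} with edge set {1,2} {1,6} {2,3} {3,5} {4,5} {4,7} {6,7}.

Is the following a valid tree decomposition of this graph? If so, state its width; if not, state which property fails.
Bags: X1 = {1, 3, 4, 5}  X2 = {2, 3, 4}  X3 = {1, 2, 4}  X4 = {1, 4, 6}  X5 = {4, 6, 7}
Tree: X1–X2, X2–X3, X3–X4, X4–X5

A tree decomposition must satisfy three properties: every vertex lies in some bag; for every edge, both endpoints lie together in some bag; and for every vertex, the bags containing it form a connected subtree. Here bags containing vertex 1 are not connected in the tree, so the decomposition is invalid.

No — bags containing vertex 1 are not connected in the tree.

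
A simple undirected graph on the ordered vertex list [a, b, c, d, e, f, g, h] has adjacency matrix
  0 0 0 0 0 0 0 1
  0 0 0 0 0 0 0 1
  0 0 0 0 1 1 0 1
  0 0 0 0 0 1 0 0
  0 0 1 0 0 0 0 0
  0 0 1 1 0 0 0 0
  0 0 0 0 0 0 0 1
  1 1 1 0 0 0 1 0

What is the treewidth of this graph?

1

A width-1 tree decomposition is:
Bags: B1 = {c, e}  B2 = {c, f}  B3 = {d, f}  B4 = {c, h}  B5 = {b, h}  B6 = {g, h}  B7 = {a, h}
Tree: B1–B2, B2–B3, B1–B4, B4–B5, B5–B6, B6–B7
Every bag has size at most 2, so the width is 2 − 1 = 1 and tw(G) ≤ 1. Any graph with an edge has treewidth ≥ 1, and G has the edge c–e. Combining the bounds, tw(G) = 1.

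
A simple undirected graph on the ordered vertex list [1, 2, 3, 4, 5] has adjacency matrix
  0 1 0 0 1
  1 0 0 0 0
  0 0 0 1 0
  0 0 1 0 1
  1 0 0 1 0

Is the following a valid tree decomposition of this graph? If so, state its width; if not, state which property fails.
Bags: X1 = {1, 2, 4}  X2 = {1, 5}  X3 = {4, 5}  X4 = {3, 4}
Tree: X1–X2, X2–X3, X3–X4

No — bags containing vertex 4 are not connected in the tree.

A tree decomposition must satisfy three properties: every vertex lies in some bag; for every edge, both endpoints lie together in some bag; and for every vertex, the bags containing it form a connected subtree. Here bags containing vertex 4 are not connected in the tree, so the decomposition is invalid.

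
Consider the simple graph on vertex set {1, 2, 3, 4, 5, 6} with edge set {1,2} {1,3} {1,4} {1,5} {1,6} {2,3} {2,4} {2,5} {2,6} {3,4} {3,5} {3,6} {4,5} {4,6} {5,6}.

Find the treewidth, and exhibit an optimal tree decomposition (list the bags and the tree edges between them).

Treewidth 5.
Bags: B1 = {1, 2, 3, 4, 5, 6}
Tree: (single bag)

With just one bag of size 6, the width is 6 − 1 = 5, so tw(G) ≤ 5. On the other hand G contains the 6-clique {1, 2, 3, 4, 5, 6}. A clique must lie in a single bag of any decomposition, so no decomposition can have width below 5. The upper and lower bounds meet at 5, so that is the treewidth.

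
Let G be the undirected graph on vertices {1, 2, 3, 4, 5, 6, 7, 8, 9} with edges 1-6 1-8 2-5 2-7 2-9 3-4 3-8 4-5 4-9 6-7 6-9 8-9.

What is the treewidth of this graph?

A width-3 tree decomposition is:
Bags: B1 = {2, 3, 4, 5}  B2 = {2, 3, 4, 9}  B3 = {2, 3, 8, 9}  B4 = {2, 7, 8, 9}  B5 = {6, 7, 8, 9}  B6 = {1, 6, 7, 8}
Tree: B1–B2, B2–B3, B3–B4, B4–B5, B5–B6
Each bag holds 4 vertices, so the decomposition has width 3, which upper-bounds the treewidth. For the lower bound: the 4 vertex sets {3,4,5}, {2}, {9}, {1,6,7,8} are disjoint, each induces a connected subgraph, and every pair is joined by at least one edge of G. Contracting each set to a single vertex therefore yields K_{4} as a minor, and since treewidth is minor-monotone, tw(G) ≥ tw(K_{4}) = 3. The upper and lower bounds meet at 3, so that is the treewidth.

3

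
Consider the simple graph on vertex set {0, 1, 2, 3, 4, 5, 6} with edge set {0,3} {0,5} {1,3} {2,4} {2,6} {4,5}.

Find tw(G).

1

A width-1 tree decomposition is:
Bags: B1 = {1, 3}  B2 = {0, 3}  B3 = {0, 5}  B4 = {4, 5}  B5 = {2, 4}  B6 = {2, 6}
Tree: B1–B2, B2–B3, B3–B4, B4–B5, B5–B6
Each bag holds 2 vertices, so the decomposition has width 1, which upper-bounds the treewidth. Since G has at least one edge (e.g. 1–3), it is not an edgeless graph, so tw(G) ≥ 1. Combining the bounds, tw(G) = 1.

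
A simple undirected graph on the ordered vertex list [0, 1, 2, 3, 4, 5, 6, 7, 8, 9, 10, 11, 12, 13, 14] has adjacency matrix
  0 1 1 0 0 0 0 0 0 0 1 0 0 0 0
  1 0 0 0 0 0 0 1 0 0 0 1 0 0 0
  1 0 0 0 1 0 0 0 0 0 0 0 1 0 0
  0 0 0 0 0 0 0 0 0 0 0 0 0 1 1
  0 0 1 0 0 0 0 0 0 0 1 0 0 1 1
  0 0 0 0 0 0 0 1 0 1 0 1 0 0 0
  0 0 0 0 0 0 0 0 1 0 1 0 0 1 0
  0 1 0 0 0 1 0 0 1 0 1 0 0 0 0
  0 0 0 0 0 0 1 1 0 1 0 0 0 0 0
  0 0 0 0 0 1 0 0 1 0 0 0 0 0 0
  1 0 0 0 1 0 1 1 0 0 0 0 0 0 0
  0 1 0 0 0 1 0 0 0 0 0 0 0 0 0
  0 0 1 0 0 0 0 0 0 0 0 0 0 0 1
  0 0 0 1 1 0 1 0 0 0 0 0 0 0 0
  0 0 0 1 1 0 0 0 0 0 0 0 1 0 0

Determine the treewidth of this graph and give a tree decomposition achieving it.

The largest bag has 4 vertices, giving width 3; this decomposition certifies tw(G) ≤ 3. For the lower bound: the 4 vertex sets {3,12,14}, {2}, {4}, {0,6,10,13} are disjoint, each induces a connected subgraph, and every pair is joined by at least one edge of G. Contracting each set to a single vertex therefore yields K_{4} as a minor, and since treewidth is minor-monotone, tw(G) ≥ tw(K_{4}) = 3. Combining the bounds, tw(G) = 3.

Treewidth 3.
Bags: B1 = {2, 3, 12, 14}  B2 = {2, 3, 4, 14}  B3 = {2, 3, 4, 13}  B4 = {0, 2, 4, 13}  B5 = {0, 4, 10, 13}  B6 = {0, 6, 10, 13}  B7 = {0, 1, 6, 10}  B8 = {1, 6, 7, 10}  B9 = {1, 6, 7, 8}  B10 = {1, 7, 8, 11}  B11 = {5, 7, 8, 11}  B12 = {5, 8, 9, 11}
Tree: B1–B2, B2–B3, B3–B4, B4–B5, B5–B6, B6–B7, B7–B8, B8–B9, B9–B10, B10–B11, B11–B12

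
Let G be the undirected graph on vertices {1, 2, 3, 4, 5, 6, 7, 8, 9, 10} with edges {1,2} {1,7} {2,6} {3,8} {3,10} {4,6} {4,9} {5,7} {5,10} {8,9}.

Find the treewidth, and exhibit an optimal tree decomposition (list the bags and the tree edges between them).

The largest bag has 3 vertices, giving width 2; this decomposition certifies tw(G) ≤ 2. For the lower bound, G contains the cycle 10–5–7–1–2–6–4–9–8–3–10, so G is not a forest; only forests have treewidth ≤ 1, hence tw(G) ≥ 2. The upper and lower bounds meet at 2, so that is the treewidth.

Treewidth 2.
One such decomposition:
Bags: B1 = {5, 7, 10}  B2 = {1, 7, 10}  B3 = {1, 2, 10}  B4 = {2, 6, 10}  B5 = {4, 6, 10}  B6 = {4, 9, 10}  B7 = {8, 9, 10}  B8 = {3, 8, 10}
Tree: B1–B2, B2–B3, B3–B4, B4–B5, B5–B6, B6–B7, B7–B8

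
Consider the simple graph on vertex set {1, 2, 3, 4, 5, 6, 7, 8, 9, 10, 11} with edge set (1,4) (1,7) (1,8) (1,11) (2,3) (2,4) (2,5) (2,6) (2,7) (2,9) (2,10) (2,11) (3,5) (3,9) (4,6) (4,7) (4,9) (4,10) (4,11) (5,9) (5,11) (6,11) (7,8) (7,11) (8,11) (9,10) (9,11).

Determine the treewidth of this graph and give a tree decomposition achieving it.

Treewidth 3.
One such decomposition:
Bags: B1 = {2, 4, 9, 11}  B2 = {2, 4, 6, 11}  B3 = {2, 4, 7, 11}  B4 = {1, 4, 7, 11}  B5 = {1, 7, 8, 11}  B6 = {2, 4, 9, 10}  B7 = {2, 5, 9, 11}  B8 = {2, 3, 5, 9}
Tree: B1–B2, B1–B3, B3–B4, B4–B5, B1–B6, B1–B7, B7–B8

Every bag has size at most 4, so the width is 4 − 1 = 3 and tw(G) ≤ 3. For the lower bound, the 4 vertices {1, 7, 8, 11} are pairwise adjacent, and any tree decomposition puts a clique entirely inside one bag — forcing width ≥ 3. Hence tw(G) = 3 exactly.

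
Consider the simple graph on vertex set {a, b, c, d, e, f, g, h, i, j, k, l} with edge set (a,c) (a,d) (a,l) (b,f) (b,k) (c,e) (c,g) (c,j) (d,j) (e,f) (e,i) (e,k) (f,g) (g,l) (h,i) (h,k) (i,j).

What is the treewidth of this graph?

3

A width-3 tree decomposition is:
Bags: B1 = {b, h, i, k}  B2 = {b, e, i, k}  B3 = {b, e, f, i}  B4 = {e, f, i, j}  B5 = {c, e, f, j}  B6 = {c, f, g, j}  B7 = {c, d, g, j}  B8 = {a, c, d, g}  B9 = {a, d, g, l}
Tree: B1–B2, B2–B3, B3–B4, B4–B5, B5–B6, B6–B7, B7–B8, B8–B9
Each bag holds 4 vertices, so the decomposition has width 3, which upper-bounds the treewidth. For the lower bound: the 4 vertex sets {b,h,k}, {i}, {e}, {c,f,g,j} are disjoint, each induces a connected subgraph, and every pair is joined by at least one edge of G. Contracting each set to a single vertex therefore yields K_{4} as a minor, and since treewidth is minor-monotone, tw(G) ≥ tw(K_{4}) = 3. Combining the bounds, tw(G) = 3.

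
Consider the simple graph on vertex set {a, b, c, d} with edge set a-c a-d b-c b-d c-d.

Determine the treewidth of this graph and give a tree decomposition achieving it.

Treewidth 2.
Bags: B1 = {b, c, d}  B2 = {a, c, d}
Tree: B1–B2

Each bag holds 3 vertices, so the decomposition has width 2, which upper-bounds the treewidth. On the other hand G contains the 3-clique {a, c, d}. A clique must lie in a single bag of any decomposition, so no decomposition can have width below 2. The upper and lower bounds meet at 2, so that is the treewidth.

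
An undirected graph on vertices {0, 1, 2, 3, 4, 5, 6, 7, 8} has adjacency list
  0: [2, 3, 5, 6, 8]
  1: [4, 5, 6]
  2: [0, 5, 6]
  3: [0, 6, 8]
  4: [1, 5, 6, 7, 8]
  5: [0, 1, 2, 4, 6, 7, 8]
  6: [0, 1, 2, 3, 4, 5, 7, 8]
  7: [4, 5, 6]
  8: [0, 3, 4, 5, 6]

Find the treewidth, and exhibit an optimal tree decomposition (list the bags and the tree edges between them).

Every bag has size at most 4, so the width is 4 − 1 = 3 and tw(G) ≤ 3. On the other hand G contains the 4-clique {0, 3, 6, 8}. A clique must lie in a single bag of any decomposition, so no decomposition can have width below 3. Therefore the treewidth is 3.

Treewidth 3.
One optimal decomposition is:
Bags: B1 = {4, 5, 6, 7}  B2 = {4, 5, 6, 8}  B3 = {0, 5, 6, 8}  B4 = {0, 2, 5, 6}  B5 = {1, 4, 5, 6}  B6 = {0, 3, 6, 8}
Tree: B1–B2, B2–B3, B3–B4, B1–B5, B3–B6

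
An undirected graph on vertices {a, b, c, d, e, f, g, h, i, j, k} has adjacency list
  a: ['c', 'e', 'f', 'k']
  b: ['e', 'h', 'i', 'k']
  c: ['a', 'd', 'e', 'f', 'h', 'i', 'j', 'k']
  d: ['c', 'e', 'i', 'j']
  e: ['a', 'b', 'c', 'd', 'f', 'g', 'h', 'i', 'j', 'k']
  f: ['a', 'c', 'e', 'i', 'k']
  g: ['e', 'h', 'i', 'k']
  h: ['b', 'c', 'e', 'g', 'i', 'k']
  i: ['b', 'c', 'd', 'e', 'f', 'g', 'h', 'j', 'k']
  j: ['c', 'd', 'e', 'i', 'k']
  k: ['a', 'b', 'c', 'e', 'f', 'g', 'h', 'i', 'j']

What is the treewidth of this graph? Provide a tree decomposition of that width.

Treewidth 4.
One optimal decomposition is:
Bags: B1 = {b, e, h, i, k}  B2 = {c, e, h, i, k}  B3 = {c, e, f, i, k}  B4 = {a, c, e, f, k}  B5 = {e, g, h, i, k}  B6 = {c, e, i, j, k}  B7 = {c, d, e, i, j}
Tree: B1–B2, B2–B3, B3–B4, B1–B5, B2–B6, B6–B7

Every bag has size at most 5, so the width is 5 − 1 = 4 and tw(G) ≤ 4. For the lower bound, the 5 vertices {c, d, e, i, j} are pairwise adjacent, and any tree decomposition puts a clique entirely inside one bag — forcing width ≥ 4. The upper and lower bounds meet at 4, so that is the treewidth.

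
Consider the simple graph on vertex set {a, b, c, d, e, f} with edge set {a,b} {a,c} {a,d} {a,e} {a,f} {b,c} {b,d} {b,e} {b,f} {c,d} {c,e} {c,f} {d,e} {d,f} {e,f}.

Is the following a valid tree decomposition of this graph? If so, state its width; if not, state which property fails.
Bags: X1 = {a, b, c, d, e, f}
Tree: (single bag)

Yes; width 5.

Every vertex of G appears in some bag (union = {a, b, c, d, e, f}); every edge is covered by a bag; and for each vertex v the set of bags containing v is connected in the bag tree. The decomposition is therefore valid. The largest bag has 6 vertices, so the width is 5.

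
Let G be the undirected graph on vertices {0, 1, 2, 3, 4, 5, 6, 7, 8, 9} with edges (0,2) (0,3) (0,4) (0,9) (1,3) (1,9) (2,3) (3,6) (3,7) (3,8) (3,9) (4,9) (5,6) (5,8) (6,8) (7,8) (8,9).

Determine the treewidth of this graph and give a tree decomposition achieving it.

The largest bag has 3 vertices, giving width 2; this decomposition certifies tw(G) ≤ 2. Conversely, {0, 3, 9} is a clique of size 3, and the vertices of any clique must share a bag in every tree decomposition; so some bag has ≥ 3 vertices and tw(G) ≥ 2. Hence tw(G) = 2 exactly.

Treewidth 2.
One optimal decomposition is:
Bags: B1 = {3, 6, 8}  B2 = {5, 6, 8}  B3 = {3, 8, 9}  B4 = {1, 3, 9}  B5 = {0, 3, 9}  B6 = {0, 2, 3}  B7 = {3, 7, 8}  B8 = {0, 4, 9}
Tree: B1–B2, B1–B3, B3–B4, B3–B5, B5–B6, B1–B7, B5–B8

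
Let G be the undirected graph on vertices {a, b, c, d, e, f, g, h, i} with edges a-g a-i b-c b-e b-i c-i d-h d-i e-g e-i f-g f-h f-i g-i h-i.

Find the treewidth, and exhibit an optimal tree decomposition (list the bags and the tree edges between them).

Treewidth 2.
Bags: B1 = {b, e, i}  B2 = {b, c, i}  B3 = {e, g, i}  B4 = {f, g, i}  B5 = {f, h, i}  B6 = {a, g, i}  B7 = {d, h, i}
Tree: B1–B2, B1–B3, B3–B4, B4–B5, B3–B6, B5–B7

The largest bag has 3 vertices, giving width 2; this decomposition certifies tw(G) ≤ 2. On the other hand G contains the 3-clique {d, h, i}. A clique must lie in a single bag of any decomposition, so no decomposition can have width below 2. Combining the bounds, tw(G) = 2.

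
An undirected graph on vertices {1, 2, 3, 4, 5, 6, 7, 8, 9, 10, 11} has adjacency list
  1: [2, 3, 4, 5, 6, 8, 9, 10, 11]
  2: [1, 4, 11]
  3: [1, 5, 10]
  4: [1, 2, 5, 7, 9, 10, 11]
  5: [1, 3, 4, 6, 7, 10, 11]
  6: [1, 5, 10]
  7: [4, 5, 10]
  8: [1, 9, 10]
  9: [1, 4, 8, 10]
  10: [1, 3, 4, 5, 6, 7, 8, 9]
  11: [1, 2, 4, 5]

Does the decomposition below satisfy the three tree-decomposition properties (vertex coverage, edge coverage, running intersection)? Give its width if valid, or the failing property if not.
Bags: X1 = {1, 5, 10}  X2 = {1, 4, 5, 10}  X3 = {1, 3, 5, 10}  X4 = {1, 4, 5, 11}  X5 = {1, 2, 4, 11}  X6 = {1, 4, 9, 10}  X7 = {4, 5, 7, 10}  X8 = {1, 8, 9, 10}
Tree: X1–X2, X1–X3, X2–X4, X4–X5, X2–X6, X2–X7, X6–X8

A tree decomposition must satisfy three properties: every vertex lies in some bag; for every edge, both endpoints lie together in some bag; and for every vertex, the bags containing it form a connected subtree. Here vertex 6 appears in no bag, so the decomposition is invalid.

No — vertex 6 appears in no bag.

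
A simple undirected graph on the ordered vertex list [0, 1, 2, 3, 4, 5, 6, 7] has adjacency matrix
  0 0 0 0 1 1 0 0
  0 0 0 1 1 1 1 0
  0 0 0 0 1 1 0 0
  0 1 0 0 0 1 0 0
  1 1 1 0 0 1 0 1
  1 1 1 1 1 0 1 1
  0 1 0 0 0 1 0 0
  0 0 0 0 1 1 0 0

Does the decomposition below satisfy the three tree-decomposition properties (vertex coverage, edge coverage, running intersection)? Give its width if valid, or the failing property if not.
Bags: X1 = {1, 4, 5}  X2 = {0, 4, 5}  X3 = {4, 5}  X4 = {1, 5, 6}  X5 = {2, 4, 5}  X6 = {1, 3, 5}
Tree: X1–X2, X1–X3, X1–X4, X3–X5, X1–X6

No — vertex 7 appears in no bag.

A tree decomposition must satisfy three properties: every vertex lies in some bag; for every edge, both endpoints lie together in some bag; and for every vertex, the bags containing it form a connected subtree. Here vertex 7 appears in no bag, so the decomposition is invalid.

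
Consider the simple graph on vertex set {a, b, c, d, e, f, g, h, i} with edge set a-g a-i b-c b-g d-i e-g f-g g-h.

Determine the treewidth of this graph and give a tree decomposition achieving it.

Treewidth 1.
One such decomposition:
Bags: B1 = {b, c}  B2 = {b, g}  B3 = {a, g}  B4 = {g, h}  B5 = {f, g}  B6 = {e, g}  B7 = {a, i}  B8 = {d, i}
Tree: B1–B2, B2–B3, B2–B4, B4–B5, B2–B6, B3–B7, B7–B8

Every bag has size at most 2, so the width is 2 − 1 = 1 and tw(G) ≤ 1. Any graph with an edge has treewidth ≥ 1, and G has the edge c–b. The upper and lower bounds meet at 1, so that is the treewidth.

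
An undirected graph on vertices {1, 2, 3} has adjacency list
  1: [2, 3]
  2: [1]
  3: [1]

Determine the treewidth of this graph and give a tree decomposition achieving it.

Every bag has size at most 2, so the width is 2 − 1 = 1 and tw(G) ≤ 1. Any graph with an edge has treewidth ≥ 1, and G has the edge 1–2. Hence tw(G) = 1 exactly.

Treewidth 1.
Bags: B1 = {1, 2}  B2 = {1, 3}
Tree: B1–B2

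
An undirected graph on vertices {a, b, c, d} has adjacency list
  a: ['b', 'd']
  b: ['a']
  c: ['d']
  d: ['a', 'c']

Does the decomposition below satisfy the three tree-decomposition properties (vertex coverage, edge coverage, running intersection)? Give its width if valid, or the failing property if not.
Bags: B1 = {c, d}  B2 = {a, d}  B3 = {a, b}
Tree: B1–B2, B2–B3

Yes; width 1.

Every vertex of G appears in some bag (union = {a, b, c, d}); every edge is covered by a bag; and for each vertex v the set of bags containing v is connected in the bag tree. The decomposition is therefore valid. The largest bag has 2 vertices, so the width is 1.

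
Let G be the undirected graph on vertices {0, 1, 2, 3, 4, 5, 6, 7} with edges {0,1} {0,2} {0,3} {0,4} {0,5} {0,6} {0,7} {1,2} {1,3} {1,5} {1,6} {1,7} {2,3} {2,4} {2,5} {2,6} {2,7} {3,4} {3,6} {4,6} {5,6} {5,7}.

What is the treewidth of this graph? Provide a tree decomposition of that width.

Each bag holds 5 vertices, so the decomposition has width 4, which upper-bounds the treewidth. Conversely, {0, 1, 2, 3, 6} is a clique of size 5, and the vertices of any clique must share a bag in every tree decomposition; so some bag has ≥ 5 vertices and tw(G) ≥ 4. Combining the bounds, tw(G) = 4.

Treewidth 4.
Bags: B1 = {0, 1, 2, 3, 6}  B2 = {0, 1, 2, 5, 6}  B3 = {0, 1, 2, 5, 7}  B4 = {0, 2, 3, 4, 6}
Tree: B1–B2, B2–B3, B1–B4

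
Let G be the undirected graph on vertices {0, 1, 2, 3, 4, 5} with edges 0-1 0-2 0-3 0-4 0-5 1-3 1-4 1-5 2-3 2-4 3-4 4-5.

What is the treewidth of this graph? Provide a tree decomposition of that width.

Treewidth 3.
One such decomposition:
Bags: B1 = {0, 2, 3, 4}  B2 = {0, 1, 3, 4}  B3 = {0, 1, 4, 5}
Tree: B1–B2, B2–B3

Each bag holds 4 vertices, so the decomposition has width 3, which upper-bounds the treewidth. For the lower bound, the 4 vertices {0, 1, 3, 4} are pairwise adjacent, and any tree decomposition puts a clique entirely inside one bag — forcing width ≥ 3. Therefore the treewidth is 3.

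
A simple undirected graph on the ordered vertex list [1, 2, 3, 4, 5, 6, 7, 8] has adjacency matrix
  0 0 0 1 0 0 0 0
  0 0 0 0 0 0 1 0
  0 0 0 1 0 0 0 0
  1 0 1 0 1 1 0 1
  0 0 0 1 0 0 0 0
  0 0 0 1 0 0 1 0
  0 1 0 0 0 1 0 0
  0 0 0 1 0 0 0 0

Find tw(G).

1

A width-1 tree decomposition is:
Bags: B1 = {4, 8}  B2 = {4, 6}  B3 = {1, 4}  B4 = {6, 7}  B5 = {4, 5}  B6 = {3, 4}  B7 = {2, 7}
Tree: B1–B2, B2–B3, B2–B4, B1–B5, B3–B6, B4–B7
Every bag has size at most 2, so the width is 2 − 1 = 1 and tw(G) ≤ 1. Any graph with an edge has treewidth ≥ 1, and G has the edge 8–4. Therefore the treewidth is 1.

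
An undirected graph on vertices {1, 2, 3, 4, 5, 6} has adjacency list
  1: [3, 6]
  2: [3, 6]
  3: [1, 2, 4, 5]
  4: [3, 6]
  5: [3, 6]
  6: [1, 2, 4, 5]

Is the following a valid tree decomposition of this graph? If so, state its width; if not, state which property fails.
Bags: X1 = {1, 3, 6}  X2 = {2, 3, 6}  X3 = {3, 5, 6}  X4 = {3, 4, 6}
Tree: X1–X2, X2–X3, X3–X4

Yes; width 2.

Every vertex of G appears in some bag (union = {1, 2, 3, 4, 5, 6}); every edge is covered by a bag; and for each vertex v the set of bags containing v is connected in the bag tree. The decomposition is therefore valid. The largest bag has 3 vertices, so the width is 2.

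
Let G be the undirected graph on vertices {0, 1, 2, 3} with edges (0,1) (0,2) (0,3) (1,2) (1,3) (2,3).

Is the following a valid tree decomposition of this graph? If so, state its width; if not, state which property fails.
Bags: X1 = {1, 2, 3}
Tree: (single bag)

No — vertex 0 appears in no bag.

A tree decomposition must satisfy three properties: every vertex lies in some bag; for every edge, both endpoints lie together in some bag; and for every vertex, the bags containing it form a connected subtree. Here vertex 0 appears in no bag, so the decomposition is invalid.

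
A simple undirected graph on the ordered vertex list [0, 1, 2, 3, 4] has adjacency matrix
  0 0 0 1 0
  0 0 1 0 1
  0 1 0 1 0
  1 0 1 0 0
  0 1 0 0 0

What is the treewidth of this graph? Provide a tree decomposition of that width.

Treewidth 1.
One optimal decomposition is:
Bags: B1 = {2, 3}  B2 = {1, 2}  B3 = {1, 4}  B4 = {0, 3}
Tree: B1–B2, B2–B3, B1–B4

Every bag has size at most 2, so the width is 2 − 1 = 1 and tw(G) ≤ 1. Any graph with an edge has treewidth ≥ 1, and G has the edge 2–3. The upper and lower bounds meet at 1, so that is the treewidth.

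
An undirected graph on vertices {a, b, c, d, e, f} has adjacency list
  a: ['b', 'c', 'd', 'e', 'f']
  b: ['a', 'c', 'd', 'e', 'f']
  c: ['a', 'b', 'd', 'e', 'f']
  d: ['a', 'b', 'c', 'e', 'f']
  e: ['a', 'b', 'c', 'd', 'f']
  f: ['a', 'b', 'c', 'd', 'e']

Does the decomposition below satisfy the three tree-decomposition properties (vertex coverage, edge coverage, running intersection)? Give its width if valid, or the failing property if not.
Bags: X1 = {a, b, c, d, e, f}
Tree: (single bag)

Every vertex of G appears in some bag (union = {a, b, c, d, e, f}); every edge is covered by a bag; and for each vertex v the set of bags containing v is connected in the bag tree. The decomposition is therefore valid. The largest bag has 6 vertices, so the width is 5.

Yes; width 5.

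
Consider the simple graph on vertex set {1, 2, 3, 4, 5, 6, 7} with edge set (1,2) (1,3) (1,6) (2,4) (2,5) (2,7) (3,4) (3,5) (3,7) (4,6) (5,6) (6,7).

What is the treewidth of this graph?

3

A width-3 tree decomposition is:
Bags: B1 = {2, 3, 4, 6}  B2 = {2, 3, 6, 7}  B3 = {2, 3, 5, 6}  B4 = {1, 2, 3, 6}
Tree: B1–B2, B2–B3, B3–B4
Each bag holds 4 vertices, so the decomposition has width 3, which upper-bounds the treewidth. For the lower bound: the 4 vertex sets {3,4}, {2,7}, {6}, {5} are disjoint, each induces a connected subgraph, and every pair is joined by at least one edge of G. Contracting each set to a single vertex therefore yields K_{4} as a minor, and since treewidth is minor-monotone, tw(G) ≥ tw(K_{4}) = 3. The upper and lower bounds meet at 3, so that is the treewidth.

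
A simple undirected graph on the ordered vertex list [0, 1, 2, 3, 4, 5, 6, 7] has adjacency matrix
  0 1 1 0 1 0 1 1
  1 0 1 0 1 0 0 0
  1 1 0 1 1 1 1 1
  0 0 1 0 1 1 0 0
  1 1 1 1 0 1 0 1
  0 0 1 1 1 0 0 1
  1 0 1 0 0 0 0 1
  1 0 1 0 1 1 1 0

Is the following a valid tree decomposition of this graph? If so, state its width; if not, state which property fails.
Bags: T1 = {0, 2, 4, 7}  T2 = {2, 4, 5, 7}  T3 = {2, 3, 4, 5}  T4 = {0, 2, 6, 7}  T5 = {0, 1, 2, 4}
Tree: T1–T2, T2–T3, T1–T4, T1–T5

Checking the three conditions: (i) the bags cover all of {0, 1, 2, 3, 4, 5, 6, 7}; (ii) for each edge, some bag contains both endpoints; (iii) the bags containing any fixed vertex form a subtree. All hold, so the decomposition is valid with width 4 − 1 = 3.

Yes; width 3.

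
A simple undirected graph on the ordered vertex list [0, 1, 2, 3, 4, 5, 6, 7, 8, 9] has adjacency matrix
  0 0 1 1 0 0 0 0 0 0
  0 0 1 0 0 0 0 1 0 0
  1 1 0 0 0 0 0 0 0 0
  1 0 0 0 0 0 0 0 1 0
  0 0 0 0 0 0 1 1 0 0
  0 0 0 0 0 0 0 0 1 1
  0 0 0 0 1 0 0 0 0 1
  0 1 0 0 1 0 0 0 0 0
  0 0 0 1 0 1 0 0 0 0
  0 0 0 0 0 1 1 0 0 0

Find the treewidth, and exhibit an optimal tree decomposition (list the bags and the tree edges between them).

Each bag holds 3 vertices, so the decomposition has width 2, which upper-bounds the treewidth. The edges 7–4–6–9–5–8–3–0–2–1–7 form a cycle, so G is not a tree and its treewidth is at least 2. Therefore the treewidth is 2.

Treewidth 2.
Bags: B1 = {4, 6, 7}  B2 = {6, 7, 9}  B3 = {5, 7, 9}  B4 = {5, 7, 8}  B5 = {3, 7, 8}  B6 = {0, 3, 7}  B7 = {0, 2, 7}  B8 = {1, 2, 7}
Tree: B1–B2, B2–B3, B3–B4, B4–B5, B5–B6, B6–B7, B7–B8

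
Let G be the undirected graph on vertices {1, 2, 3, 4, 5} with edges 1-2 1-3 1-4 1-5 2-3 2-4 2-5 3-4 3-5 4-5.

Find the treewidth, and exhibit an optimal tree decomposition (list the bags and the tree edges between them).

A single bag containing all 5 vertices is trivially a valid decomposition of width 4. On the other hand G contains the 5-clique {1, 2, 3, 4, 5}. A clique must lie in a single bag of any decomposition, so no decomposition can have width below 4. Therefore the treewidth is 4.

Treewidth 4.
One optimal decomposition is:
Bags: B1 = {1, 2, 3, 4, 5}
Tree: (single bag)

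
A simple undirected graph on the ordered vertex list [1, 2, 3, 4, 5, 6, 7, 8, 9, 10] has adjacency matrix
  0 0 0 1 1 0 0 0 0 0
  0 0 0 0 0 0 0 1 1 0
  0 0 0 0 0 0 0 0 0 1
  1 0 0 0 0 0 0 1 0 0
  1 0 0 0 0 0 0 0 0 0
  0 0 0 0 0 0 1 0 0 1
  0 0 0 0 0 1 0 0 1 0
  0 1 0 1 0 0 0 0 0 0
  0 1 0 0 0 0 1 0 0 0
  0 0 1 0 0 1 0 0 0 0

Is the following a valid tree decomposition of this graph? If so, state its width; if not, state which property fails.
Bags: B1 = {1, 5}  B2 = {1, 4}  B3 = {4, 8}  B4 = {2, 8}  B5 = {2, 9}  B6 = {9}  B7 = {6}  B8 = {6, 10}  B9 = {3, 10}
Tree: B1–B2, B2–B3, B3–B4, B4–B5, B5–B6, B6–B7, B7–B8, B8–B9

No — vertex 7 appears in no bag.

A tree decomposition must satisfy three properties: every vertex lies in some bag; for every edge, both endpoints lie together in some bag; and for every vertex, the bags containing it form a connected subtree. Here vertex 7 appears in no bag, so the decomposition is invalid.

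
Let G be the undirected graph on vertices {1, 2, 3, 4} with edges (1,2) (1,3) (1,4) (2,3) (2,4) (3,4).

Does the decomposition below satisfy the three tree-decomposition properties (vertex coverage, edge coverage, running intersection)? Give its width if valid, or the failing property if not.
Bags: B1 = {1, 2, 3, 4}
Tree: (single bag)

Vertex coverage: the bags together contain {1, 2, 3, 4}, the full vertex set. Edge coverage: each edge of G has both endpoints in at least one bag. Running intersection: for every vertex, the bags containing it form a connected subtree. All three properties hold, so this is a valid tree decomposition of width max|bag| − 1 = 3, and hence tw(G) ≤ 3.

Yes; width 3.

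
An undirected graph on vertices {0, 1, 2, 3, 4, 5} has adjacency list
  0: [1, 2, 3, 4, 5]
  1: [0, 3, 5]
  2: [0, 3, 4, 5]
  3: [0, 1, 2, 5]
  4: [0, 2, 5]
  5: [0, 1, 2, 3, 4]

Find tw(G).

3

A width-3 tree decomposition is:
Bags: B1 = {0, 2, 4, 5}  B2 = {0, 2, 3, 5}  B3 = {0, 1, 3, 5}
Tree: B1–B2, B2–B3
The largest bag has 4 vertices, giving width 3; this decomposition certifies tw(G) ≤ 3. Conversely, {0, 1, 3, 5} is a clique of size 4, and the vertices of any clique must share a bag in every tree decomposition; so some bag has ≥ 4 vertices and tw(G) ≥ 3. Hence tw(G) = 3 exactly.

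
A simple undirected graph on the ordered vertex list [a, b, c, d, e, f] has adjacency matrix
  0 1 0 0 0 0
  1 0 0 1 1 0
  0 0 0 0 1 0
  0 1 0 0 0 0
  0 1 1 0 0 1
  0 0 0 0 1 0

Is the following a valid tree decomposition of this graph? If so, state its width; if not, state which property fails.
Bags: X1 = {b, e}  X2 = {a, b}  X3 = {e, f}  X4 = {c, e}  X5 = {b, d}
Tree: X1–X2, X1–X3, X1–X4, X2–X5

Vertex coverage: the bags together contain {a, b, c, d, e, f}, the full vertex set. Edge coverage: each edge of G has both endpoints in at least one bag. Running intersection: for every vertex, the bags containing it form a connected subtree. All three properties hold, so this is a valid tree decomposition of width max|bag| − 1 = 1, and hence tw(G) ≤ 1.

Yes; width 1.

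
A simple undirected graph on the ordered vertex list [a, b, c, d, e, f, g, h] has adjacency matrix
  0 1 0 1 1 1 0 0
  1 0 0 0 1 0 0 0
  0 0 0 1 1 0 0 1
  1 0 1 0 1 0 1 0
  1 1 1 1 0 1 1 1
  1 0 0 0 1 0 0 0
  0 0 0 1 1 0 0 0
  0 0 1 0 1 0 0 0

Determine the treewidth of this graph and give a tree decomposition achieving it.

Every bag has size at most 3, so the width is 3 − 1 = 2 and tw(G) ≤ 2. For the lower bound, the 3 vertices {d, e, g} are pairwise adjacent, and any tree decomposition puts a clique entirely inside one bag — forcing width ≥ 2. Combining the bounds, tw(G) = 2.

Treewidth 2.
Bags: B1 = {a, b, e}  B2 = {a, e, f}  B3 = {a, d, e}  B4 = {c, d, e}  B5 = {c, e, h}  B6 = {d, e, g}
Tree: B1–B2, B2–B3, B3–B4, B4–B5, B4–B6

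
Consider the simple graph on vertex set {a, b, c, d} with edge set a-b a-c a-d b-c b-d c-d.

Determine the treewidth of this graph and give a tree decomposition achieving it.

A single bag containing all 4 vertices is trivially a valid decomposition of width 3. Conversely, {a, b, c, d} is a clique of size 4, and the vertices of any clique must share a bag in every tree decomposition; so some bag has ≥ 4 vertices and tw(G) ≥ 3. Therefore the treewidth is 3.

Treewidth 3.
Bags: B1 = {a, b, c, d}
Tree: (single bag)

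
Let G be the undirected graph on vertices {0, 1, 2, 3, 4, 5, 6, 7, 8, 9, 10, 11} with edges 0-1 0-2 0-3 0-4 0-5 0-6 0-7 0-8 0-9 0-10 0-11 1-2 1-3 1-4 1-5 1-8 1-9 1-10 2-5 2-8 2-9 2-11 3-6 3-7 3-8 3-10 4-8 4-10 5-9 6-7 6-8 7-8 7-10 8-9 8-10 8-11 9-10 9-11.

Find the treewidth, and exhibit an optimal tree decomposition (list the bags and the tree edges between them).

The largest bag has 5 vertices, giving width 4; this decomposition certifies tw(G) ≤ 4. For the lower bound, the 5 vertices {0, 1, 2, 8, 9} are pairwise adjacent, and any tree decomposition puts a clique entirely inside one bag — forcing width ≥ 4. Combining the bounds, tw(G) = 4.

Treewidth 4.
One optimal decomposition is:
Bags: B1 = {0, 1, 3, 8, 10}  B2 = {0, 1, 8, 9, 10}  B3 = {0, 1, 4, 8, 10}  B4 = {0, 3, 7, 8, 10}  B5 = {0, 1, 2, 8, 9}  B6 = {0, 3, 6, 7, 8}  B7 = {0, 1, 2, 5, 9}  B8 = {0, 2, 8, 9, 11}
Tree: B1–B2, B2–B3, B1–B4, B2–B5, B4–B6, B5–B7, B5–B8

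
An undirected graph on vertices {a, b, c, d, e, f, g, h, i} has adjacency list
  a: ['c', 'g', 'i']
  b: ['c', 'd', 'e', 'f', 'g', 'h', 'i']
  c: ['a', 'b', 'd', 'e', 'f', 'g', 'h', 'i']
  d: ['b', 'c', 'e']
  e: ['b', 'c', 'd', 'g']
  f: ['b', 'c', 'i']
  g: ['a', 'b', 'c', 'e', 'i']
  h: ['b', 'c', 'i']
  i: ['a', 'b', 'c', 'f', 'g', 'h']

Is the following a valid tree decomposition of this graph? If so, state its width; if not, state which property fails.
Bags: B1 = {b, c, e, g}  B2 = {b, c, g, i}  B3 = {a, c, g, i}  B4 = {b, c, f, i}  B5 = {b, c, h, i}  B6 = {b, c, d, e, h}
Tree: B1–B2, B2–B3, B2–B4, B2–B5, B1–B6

No — bags containing vertex h are not connected in the tree.

A tree decomposition must satisfy three properties: every vertex lies in some bag; for every edge, both endpoints lie together in some bag; and for every vertex, the bags containing it form a connected subtree. Here bags containing vertex h are not connected in the tree, so the decomposition is invalid.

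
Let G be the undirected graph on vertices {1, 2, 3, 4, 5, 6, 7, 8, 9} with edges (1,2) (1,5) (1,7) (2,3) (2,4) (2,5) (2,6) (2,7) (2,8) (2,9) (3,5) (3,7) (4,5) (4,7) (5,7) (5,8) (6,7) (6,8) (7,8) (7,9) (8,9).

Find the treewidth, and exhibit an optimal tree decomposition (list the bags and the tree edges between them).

The largest bag has 4 vertices, giving width 3; this decomposition certifies tw(G) ≤ 3. Conversely, {2, 7, 8, 9} is a clique of size 4, and the vertices of any clique must share a bag in every tree decomposition; so some bag has ≥ 4 vertices and tw(G) ≥ 3. Therefore the treewidth is 3.

Treewidth 3.
One optimal decomposition is:
Bags: B1 = {2, 5, 7, 8}  B2 = {2, 3, 5, 7}  B3 = {2, 7, 8, 9}  B4 = {1, 2, 5, 7}  B5 = {2, 4, 5, 7}  B6 = {2, 6, 7, 8}
Tree: B1–B2, B1–B3, B1–B4, B1–B5, B3–B6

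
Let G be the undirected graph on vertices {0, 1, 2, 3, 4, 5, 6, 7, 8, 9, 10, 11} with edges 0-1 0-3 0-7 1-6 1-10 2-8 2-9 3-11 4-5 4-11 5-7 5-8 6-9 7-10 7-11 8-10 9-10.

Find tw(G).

A width-3 tree decomposition is:
Bags: B1 = {2, 6, 8, 9}  B2 = {6, 8, 9, 10}  B3 = {1, 6, 8, 10}  B4 = {1, 5, 8, 10}  B5 = {1, 5, 7, 10}  B6 = {0, 1, 5, 7}  B7 = {0, 4, 5, 7}  B8 = {0, 4, 7, 11}  B9 = {0, 3, 4, 11}
Tree: B1–B2, B2–B3, B3–B4, B4–B5, B5–B6, B6–B7, B7–B8, B8–B9
The largest bag has 4 vertices, giving width 3; this decomposition certifies tw(G) ≤ 3. For the lower bound: the 4 vertex sets {2,6,9}, {8}, {10}, {0,1,5,7} are disjoint, each induces a connected subgraph, and every pair is joined by at least one edge of G. Contracting each set to a single vertex therefore yields K_{4} as a minor, and since treewidth is minor-monotone, tw(G) ≥ tw(K_{4}) = 3. Combining the bounds, tw(G) = 3.

3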